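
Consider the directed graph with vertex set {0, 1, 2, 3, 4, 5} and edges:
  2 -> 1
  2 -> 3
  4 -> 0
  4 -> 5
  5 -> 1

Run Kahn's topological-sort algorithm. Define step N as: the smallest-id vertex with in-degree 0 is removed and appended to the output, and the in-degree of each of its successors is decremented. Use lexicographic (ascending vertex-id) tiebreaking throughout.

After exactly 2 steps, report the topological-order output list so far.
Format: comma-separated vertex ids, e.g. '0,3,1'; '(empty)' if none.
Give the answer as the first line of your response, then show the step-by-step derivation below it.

2,3

step 1: output 2; order=[2]; indeg=(1,1,0,0,0,1)
step 2: output 3; order=[2,3]; indeg=(1,1,0,0,0,1)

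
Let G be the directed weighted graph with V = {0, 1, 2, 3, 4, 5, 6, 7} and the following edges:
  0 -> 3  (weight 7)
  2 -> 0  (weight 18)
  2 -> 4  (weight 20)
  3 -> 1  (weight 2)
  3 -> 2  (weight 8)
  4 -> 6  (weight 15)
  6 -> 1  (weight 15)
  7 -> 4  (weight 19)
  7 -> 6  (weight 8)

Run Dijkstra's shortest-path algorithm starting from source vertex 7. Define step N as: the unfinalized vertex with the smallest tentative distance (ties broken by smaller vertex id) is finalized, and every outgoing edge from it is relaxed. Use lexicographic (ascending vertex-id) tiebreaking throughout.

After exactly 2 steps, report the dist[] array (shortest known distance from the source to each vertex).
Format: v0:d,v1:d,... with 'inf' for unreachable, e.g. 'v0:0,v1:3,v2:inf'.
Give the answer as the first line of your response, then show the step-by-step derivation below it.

v0:inf,v1:23,v2:inf,v3:inf,v4:19,v5:inf,v6:8,v7:0

step 1: dist = v0:inf,v1:inf,v2:inf,v3:inf,v4:19,v5:inf,v6:8,v7:0
step 2: dist = v0:inf,v1:23,v2:inf,v3:inf,v4:19,v5:inf,v6:8,v7:0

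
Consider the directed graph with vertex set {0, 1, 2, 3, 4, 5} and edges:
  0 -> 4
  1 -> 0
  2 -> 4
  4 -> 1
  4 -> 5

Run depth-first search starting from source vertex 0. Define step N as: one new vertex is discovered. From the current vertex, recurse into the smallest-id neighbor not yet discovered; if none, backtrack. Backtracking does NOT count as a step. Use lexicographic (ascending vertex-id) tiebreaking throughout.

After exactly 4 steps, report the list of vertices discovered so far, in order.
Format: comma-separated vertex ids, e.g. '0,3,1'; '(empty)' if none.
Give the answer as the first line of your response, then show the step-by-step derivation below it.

0,4,1,5

step 1: discover 0; path=0; order=0
step 2: discover 4; path=0>4; order=0,4
step 3: discover 1; path=0>4>1; order=0,4,1
step 4: discover 5; path=0>4>5; order=0,4,1,5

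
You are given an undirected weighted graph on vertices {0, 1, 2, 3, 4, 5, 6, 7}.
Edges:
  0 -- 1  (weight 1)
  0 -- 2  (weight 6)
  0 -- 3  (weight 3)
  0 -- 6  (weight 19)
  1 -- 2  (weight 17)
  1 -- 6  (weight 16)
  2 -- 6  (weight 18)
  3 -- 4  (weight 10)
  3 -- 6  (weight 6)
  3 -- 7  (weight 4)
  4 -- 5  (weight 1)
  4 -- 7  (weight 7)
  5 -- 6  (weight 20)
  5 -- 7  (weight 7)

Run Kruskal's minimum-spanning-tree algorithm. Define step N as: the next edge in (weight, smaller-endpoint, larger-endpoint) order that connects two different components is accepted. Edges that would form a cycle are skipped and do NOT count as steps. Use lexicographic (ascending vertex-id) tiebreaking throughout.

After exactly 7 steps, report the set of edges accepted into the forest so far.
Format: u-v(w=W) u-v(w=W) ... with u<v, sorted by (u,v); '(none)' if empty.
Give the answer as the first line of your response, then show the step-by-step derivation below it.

0-1(w=1) 0-2(w=6) 0-3(w=3) 3-6(w=6) 3-7(w=4) 4-5(w=1) 4-7(w=7)

step 1: add edge 0-1 (w=1); MST = {0-1(w=1)}
step 2: add edge 4-5 (w=1); MST = {0-1(w=1) 4-5(w=1)}
step 3: add edge 0-3 (w=3); MST = {0-1(w=1) 0-3(w=3) 4-5(w=1)}
step 4: add edge 3-7 (w=4); MST = {0-1(w=1) 0-3(w=3) 3-7(w=4) 4-5(w=1)}
step 5: add edge 0-2 (w=6); MST = {0-1(w=1) 0-2(w=6) 0-3(w=3) 3-7(w=4) 4-5(w=1)}
step 6: add edge 3-6 (w=6); MST = {0-1(w=1) 0-2(w=6) 0-3(w=3) 3-6(w=6) 3-7(w=4) 4-5(w=1)}
step 7: add edge 4-7 (w=7); MST = {0-1(w=1) 0-2(w=6) 0-3(w=3) 3-6(w=6) 3-7(w=4) 4-5(w=1) 4-7(w=7)}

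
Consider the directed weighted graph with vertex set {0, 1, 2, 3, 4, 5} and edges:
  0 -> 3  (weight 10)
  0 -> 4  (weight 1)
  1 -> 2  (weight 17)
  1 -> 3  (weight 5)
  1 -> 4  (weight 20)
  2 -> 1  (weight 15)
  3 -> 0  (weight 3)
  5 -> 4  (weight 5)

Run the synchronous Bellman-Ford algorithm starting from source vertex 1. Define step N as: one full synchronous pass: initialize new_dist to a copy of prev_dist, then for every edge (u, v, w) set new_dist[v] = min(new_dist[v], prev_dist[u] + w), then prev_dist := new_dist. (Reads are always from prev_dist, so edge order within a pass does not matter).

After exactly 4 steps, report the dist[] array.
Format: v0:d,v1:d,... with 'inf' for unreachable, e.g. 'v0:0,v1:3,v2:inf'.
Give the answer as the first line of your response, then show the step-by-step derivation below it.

v0:8,v1:0,v2:17,v3:5,v4:9,v5:inf

step 1: dist = v0:inf,v1:0,v2:17,v3:5,v4:20,v5:inf
step 2: dist = v0:8,v1:0,v2:17,v3:5,v4:20,v5:inf
step 3: dist = v0:8,v1:0,v2:17,v3:5,v4:9,v5:inf
step 4: dist = v0:8,v1:0,v2:17,v3:5,v4:9,v5:inf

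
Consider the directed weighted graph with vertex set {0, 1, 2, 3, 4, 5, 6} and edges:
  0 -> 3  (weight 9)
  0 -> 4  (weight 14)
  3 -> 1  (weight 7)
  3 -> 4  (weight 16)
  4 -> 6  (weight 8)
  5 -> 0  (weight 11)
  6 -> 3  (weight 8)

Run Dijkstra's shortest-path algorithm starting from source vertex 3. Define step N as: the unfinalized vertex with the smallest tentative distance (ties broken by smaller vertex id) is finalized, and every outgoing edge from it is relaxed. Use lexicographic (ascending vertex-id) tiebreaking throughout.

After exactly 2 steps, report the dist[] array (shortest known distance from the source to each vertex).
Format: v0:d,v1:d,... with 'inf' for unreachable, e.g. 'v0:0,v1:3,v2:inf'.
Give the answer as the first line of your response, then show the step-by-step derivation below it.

v0:inf,v1:7,v2:inf,v3:0,v4:16,v5:inf,v6:inf

step 1: dist = v0:inf,v1:7,v2:inf,v3:0,v4:16,v5:inf,v6:inf
step 2: dist = v0:inf,v1:7,v2:inf,v3:0,v4:16,v5:inf,v6:inf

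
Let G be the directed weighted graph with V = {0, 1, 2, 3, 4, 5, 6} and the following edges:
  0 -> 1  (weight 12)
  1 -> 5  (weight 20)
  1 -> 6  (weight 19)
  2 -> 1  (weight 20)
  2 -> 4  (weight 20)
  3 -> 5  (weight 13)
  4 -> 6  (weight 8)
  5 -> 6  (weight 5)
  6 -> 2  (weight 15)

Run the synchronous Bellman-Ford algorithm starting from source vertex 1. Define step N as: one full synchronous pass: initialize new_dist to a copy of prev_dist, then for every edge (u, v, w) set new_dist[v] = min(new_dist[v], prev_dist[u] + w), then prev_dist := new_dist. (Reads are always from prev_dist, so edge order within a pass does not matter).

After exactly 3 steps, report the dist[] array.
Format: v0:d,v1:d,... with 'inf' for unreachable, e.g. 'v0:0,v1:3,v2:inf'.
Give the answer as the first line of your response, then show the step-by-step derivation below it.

v0:inf,v1:0,v2:34,v3:inf,v4:54,v5:20,v6:19

step 1: dist = v0:inf,v1:0,v2:inf,v3:inf,v4:inf,v5:20,v6:19
step 2: dist = v0:inf,v1:0,v2:34,v3:inf,v4:inf,v5:20,v6:19
step 3: dist = v0:inf,v1:0,v2:34,v3:inf,v4:54,v5:20,v6:19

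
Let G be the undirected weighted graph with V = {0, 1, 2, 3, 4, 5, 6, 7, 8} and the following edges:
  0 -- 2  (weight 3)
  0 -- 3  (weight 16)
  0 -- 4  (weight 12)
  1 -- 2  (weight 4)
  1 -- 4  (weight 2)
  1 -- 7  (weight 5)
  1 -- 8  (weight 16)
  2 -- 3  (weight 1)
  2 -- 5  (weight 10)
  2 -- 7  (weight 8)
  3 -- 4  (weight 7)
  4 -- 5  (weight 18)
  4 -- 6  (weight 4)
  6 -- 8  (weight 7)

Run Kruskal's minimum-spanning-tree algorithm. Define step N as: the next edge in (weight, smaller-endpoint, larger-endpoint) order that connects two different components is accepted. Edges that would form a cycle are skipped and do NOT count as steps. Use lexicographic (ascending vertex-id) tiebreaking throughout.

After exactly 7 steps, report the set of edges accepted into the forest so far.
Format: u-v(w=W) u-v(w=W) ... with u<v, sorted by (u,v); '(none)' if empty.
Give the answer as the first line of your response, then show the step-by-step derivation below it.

0-2(w=3) 1-2(w=4) 1-4(w=2) 1-7(w=5) 2-3(w=1) 4-6(w=4) 6-8(w=7)

step 1: add edge 2-3 (w=1); MST = {2-3(w=1)}
step 2: add edge 1-4 (w=2); MST = {1-4(w=2) 2-3(w=1)}
step 3: add edge 0-2 (w=3); MST = {0-2(w=3) 1-4(w=2) 2-3(w=1)}
step 4: add edge 1-2 (w=4); MST = {0-2(w=3) 1-2(w=4) 1-4(w=2) 2-3(w=1)}
step 5: add edge 4-6 (w=4); MST = {0-2(w=3) 1-2(w=4) 1-4(w=2) 2-3(w=1) 4-6(w=4)}
step 6: add edge 1-7 (w=5); MST = {0-2(w=3) 1-2(w=4) 1-4(w=2) 1-7(w=5) 2-3(w=1) 4-6(w=4)}
step 7: add edge 6-8 (w=7); MST = {0-2(w=3) 1-2(w=4) 1-4(w=2) 1-7(w=5) 2-3(w=1) 4-6(w=4) 6-8(w=7)}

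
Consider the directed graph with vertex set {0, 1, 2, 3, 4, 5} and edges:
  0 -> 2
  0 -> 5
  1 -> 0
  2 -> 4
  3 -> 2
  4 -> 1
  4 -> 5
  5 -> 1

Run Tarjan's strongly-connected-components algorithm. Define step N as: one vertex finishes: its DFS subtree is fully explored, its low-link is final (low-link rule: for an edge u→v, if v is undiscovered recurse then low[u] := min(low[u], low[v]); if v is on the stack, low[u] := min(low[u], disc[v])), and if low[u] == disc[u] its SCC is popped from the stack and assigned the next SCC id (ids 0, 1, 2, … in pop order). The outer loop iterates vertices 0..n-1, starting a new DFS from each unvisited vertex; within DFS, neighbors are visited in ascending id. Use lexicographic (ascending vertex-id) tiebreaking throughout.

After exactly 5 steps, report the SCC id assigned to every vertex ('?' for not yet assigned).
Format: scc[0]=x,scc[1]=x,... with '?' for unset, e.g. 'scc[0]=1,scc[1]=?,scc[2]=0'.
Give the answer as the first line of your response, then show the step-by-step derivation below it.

scc[0]=0,scc[1]=0,scc[2]=0,scc[3]=?,scc[4]=0,scc[5]=0

step 1: low=(low[0]=0,low[1]=0,low[2]=1,low[3]=?,low[4]=2,low[5]=?); scc=(scc[0]=?,scc[1]=?,scc[2]=?,scc[3]=?,scc[4]=?,scc[5]=?)
step 2: low=(low[0]=0,low[1]=0,low[2]=1,low[3]=?,low[4]=0,low[5]=3); scc=(scc[0]=?,scc[1]=?,scc[2]=?,scc[3]=?,scc[4]=?,scc[5]=?)
step 3: low=(low[0]=0,low[1]=0,low[2]=1,low[3]=?,low[4]=0,low[5]=3); scc=(scc[0]=?,scc[1]=?,scc[2]=?,scc[3]=?,scc[4]=?,scc[5]=?)
step 4: low=(low[0]=0,low[1]=0,low[2]=0,low[3]=?,low[4]=0,low[5]=3); scc=(scc[0]=?,scc[1]=?,scc[2]=?,scc[3]=?,scc[4]=?,scc[5]=?)
step 5: low=(low[0]=0,low[1]=0,low[2]=0,low[3]=?,low[4]=0,low[5]=3); scc=(scc[0]=0,scc[1]=0,scc[2]=0,scc[3]=?,scc[4]=0,scc[5]=0)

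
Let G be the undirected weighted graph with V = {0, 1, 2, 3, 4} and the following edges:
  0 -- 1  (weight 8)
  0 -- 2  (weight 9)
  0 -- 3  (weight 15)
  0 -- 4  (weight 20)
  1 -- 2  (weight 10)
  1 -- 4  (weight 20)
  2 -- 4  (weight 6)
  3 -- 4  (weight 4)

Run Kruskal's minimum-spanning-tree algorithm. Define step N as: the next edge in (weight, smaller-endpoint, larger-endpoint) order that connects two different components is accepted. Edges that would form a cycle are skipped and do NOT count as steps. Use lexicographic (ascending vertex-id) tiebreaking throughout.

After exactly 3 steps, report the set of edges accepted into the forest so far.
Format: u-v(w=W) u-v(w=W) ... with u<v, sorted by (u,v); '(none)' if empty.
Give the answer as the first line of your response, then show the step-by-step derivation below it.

0-1(w=8) 2-4(w=6) 3-4(w=4)

step 1: add edge 3-4 (w=4); MST = {3-4(w=4)}
step 2: add edge 2-4 (w=6); MST = {2-4(w=6) 3-4(w=4)}
step 3: add edge 0-1 (w=8); MST = {0-1(w=8) 2-4(w=6) 3-4(w=4)}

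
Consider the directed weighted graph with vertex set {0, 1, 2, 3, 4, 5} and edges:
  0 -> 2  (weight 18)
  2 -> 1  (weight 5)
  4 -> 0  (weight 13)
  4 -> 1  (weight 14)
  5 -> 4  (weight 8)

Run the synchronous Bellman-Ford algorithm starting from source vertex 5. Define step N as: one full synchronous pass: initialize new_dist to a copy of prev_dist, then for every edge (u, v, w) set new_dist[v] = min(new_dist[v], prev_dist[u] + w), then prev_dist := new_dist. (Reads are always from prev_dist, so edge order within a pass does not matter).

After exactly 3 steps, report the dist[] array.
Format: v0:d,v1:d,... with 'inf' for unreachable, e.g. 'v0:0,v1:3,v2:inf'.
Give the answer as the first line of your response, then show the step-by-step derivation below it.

v0:21,v1:22,v2:39,v3:inf,v4:8,v5:0

step 1: dist = v0:inf,v1:inf,v2:inf,v3:inf,v4:8,v5:0
step 2: dist = v0:21,v1:22,v2:inf,v3:inf,v4:8,v5:0
step 3: dist = v0:21,v1:22,v2:39,v3:inf,v4:8,v5:0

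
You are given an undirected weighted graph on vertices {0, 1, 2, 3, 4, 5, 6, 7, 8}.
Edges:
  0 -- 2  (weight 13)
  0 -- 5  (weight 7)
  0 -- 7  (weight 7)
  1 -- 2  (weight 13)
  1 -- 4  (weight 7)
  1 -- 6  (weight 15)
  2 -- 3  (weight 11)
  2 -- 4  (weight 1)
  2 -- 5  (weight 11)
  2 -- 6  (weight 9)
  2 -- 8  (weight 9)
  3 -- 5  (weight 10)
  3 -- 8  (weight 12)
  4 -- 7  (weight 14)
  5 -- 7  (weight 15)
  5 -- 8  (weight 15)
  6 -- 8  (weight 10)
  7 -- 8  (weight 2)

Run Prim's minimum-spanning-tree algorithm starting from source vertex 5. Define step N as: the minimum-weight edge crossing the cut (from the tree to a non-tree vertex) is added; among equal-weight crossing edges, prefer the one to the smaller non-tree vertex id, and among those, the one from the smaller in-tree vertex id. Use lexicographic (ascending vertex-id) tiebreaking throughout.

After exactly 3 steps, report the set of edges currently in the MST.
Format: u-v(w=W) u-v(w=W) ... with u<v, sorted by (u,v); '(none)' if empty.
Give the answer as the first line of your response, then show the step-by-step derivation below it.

0-5(w=7) 0-7(w=7) 7-8(w=2)

step 1: add edge 0-5 (w=7); MST = {0-5(w=7)}
step 2: add edge 0-7 (w=7); MST = {0-5(w=7) 0-7(w=7)}
step 3: add edge 7-8 (w=2); MST = {0-5(w=7) 0-7(w=7) 7-8(w=2)}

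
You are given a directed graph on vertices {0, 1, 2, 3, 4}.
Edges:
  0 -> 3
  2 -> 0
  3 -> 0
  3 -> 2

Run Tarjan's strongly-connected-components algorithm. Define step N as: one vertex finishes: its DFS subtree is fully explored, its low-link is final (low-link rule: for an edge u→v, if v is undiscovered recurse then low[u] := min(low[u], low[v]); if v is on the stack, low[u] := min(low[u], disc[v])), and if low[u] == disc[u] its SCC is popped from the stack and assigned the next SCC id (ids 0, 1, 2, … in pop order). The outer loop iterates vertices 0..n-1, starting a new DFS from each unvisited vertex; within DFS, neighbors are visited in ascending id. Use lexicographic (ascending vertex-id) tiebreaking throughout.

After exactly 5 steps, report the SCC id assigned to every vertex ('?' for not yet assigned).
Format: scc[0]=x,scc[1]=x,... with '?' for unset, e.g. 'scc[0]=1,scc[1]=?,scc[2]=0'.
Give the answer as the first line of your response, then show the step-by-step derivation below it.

scc[0]=0,scc[1]=1,scc[2]=0,scc[3]=0,scc[4]=2

step 1: low=(low[0]=0,low[1]=?,low[2]=0,low[3]=0,low[4]=?); scc=(scc[0]=?,scc[1]=?,scc[2]=?,scc[3]=?,scc[4]=?)
step 2: low=(low[0]=0,low[1]=?,low[2]=0,low[3]=0,low[4]=?); scc=(scc[0]=?,scc[1]=?,scc[2]=?,scc[3]=?,scc[4]=?)
step 3: low=(low[0]=0,low[1]=?,low[2]=0,low[3]=0,low[4]=?); scc=(scc[0]=0,scc[1]=?,scc[2]=0,scc[3]=0,scc[4]=?)
step 4: low=(low[0]=0,low[1]=3,low[2]=0,low[3]=0,low[4]=?); scc=(scc[0]=0,scc[1]=1,scc[2]=0,scc[3]=0,scc[4]=?)
step 5: low=(low[0]=0,low[1]=3,low[2]=0,low[3]=0,low[4]=4); scc=(scc[0]=0,scc[1]=1,scc[2]=0,scc[3]=0,scc[4]=2)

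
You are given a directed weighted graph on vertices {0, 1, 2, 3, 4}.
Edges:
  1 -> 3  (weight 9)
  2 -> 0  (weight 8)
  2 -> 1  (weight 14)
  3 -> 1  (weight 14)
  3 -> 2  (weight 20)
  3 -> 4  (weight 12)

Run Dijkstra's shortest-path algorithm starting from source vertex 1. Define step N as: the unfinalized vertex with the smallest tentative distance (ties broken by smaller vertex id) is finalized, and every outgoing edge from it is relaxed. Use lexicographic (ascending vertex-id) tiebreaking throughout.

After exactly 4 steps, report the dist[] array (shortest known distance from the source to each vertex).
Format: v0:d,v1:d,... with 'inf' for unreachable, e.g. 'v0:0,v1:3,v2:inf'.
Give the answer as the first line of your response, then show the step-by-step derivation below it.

v0:37,v1:0,v2:29,v3:9,v4:21

step 1: dist = v0:inf,v1:0,v2:inf,v3:9,v4:inf
step 2: dist = v0:inf,v1:0,v2:29,v3:9,v4:21
step 3: dist = v0:inf,v1:0,v2:29,v3:9,v4:21
step 4: dist = v0:37,v1:0,v2:29,v3:9,v4:21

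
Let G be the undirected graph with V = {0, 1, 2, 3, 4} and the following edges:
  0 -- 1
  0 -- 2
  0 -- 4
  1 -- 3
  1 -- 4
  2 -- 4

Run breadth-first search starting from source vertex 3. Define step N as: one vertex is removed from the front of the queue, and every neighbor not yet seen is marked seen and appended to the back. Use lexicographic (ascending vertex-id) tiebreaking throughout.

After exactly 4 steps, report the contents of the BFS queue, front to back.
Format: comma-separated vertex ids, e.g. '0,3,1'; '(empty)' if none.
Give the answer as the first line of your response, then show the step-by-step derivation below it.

2

step 1: dequeue 3; queue=[1]; order=3
step 2: dequeue 1; queue=[0,4]; order=3,1
step 3: dequeue 0; queue=[4,2]; order=3,1,0
step 4: dequeue 4; queue=[2]; order=3,1,0,4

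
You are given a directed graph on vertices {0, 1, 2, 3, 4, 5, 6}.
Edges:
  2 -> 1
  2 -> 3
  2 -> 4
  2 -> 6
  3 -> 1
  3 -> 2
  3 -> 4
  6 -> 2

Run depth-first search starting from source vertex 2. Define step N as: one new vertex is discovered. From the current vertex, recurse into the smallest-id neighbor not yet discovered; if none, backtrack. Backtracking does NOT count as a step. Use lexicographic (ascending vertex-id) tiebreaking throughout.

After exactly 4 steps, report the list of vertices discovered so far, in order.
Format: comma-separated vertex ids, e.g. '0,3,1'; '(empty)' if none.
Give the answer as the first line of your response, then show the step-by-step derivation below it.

2,1,3,4

step 1: discover 2; path=2; order=2
step 2: discover 1; path=2>1; order=2,1
step 3: discover 3; path=2>3; order=2,1,3
step 4: discover 4; path=2>3>4; order=2,1,3,4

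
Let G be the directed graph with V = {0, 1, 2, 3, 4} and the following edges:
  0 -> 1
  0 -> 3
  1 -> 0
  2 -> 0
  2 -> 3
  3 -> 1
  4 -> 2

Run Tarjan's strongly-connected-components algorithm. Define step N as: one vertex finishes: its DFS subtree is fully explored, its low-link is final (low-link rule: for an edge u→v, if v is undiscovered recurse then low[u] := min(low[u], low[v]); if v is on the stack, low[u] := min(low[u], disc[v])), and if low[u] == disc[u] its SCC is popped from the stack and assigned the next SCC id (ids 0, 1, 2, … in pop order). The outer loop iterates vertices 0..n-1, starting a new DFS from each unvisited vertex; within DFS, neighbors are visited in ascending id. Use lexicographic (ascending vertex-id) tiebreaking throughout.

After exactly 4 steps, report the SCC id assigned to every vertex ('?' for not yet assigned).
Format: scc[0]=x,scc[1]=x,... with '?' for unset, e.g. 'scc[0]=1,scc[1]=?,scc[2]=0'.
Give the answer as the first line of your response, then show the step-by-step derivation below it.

scc[0]=0,scc[1]=0,scc[2]=1,scc[3]=0,scc[4]=?

step 1: low=(low[0]=0,low[1]=0,low[2]=?,low[3]=?,low[4]=?); scc=(scc[0]=?,scc[1]=?,scc[2]=?,scc[3]=?,scc[4]=?)
step 2: low=(low[0]=0,low[1]=0,low[2]=?,low[3]=1,low[4]=?); scc=(scc[0]=?,scc[1]=?,scc[2]=?,scc[3]=?,scc[4]=?)
step 3: low=(low[0]=0,low[1]=0,low[2]=?,low[3]=1,low[4]=?); scc=(scc[0]=0,scc[1]=0,scc[2]=?,scc[3]=0,scc[4]=?)
step 4: low=(low[0]=0,low[1]=0,low[2]=3,low[3]=1,low[4]=?); scc=(scc[0]=0,scc[1]=0,scc[2]=1,scc[3]=0,scc[4]=?)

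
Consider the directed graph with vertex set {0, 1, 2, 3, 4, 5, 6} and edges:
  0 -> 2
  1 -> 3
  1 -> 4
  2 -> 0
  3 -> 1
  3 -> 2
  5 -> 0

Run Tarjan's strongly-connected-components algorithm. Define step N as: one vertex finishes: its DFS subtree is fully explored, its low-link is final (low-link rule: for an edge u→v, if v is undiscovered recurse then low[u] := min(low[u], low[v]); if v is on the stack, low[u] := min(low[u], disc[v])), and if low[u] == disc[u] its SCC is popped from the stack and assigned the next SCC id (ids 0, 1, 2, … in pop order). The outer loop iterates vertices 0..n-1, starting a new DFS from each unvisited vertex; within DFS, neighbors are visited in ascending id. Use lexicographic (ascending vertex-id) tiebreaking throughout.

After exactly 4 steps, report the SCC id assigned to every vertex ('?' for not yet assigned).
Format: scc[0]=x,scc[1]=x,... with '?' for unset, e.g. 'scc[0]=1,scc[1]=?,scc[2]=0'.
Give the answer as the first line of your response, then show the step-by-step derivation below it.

scc[0]=0,scc[1]=?,scc[2]=0,scc[3]=?,scc[4]=1,scc[5]=?,scc[6]=?

step 1: low=(low[0]=0,low[1]=?,low[2]=0,low[3]=?,low[4]=?,low[5]=?,low[6]=?); scc=(scc[0]=?,scc[1]=?,scc[2]=?,scc[3]=?,scc[4]=?,scc[5]=?,scc[6]=?)
step 2: low=(low[0]=0,low[1]=?,low[2]=0,low[3]=?,low[4]=?,low[5]=?,low[6]=?); scc=(scc[0]=0,scc[1]=?,scc[2]=0,scc[3]=?,scc[4]=?,scc[5]=?,scc[6]=?)
step 3: low=(low[0]=0,low[1]=2,low[2]=0,low[3]=2,low[4]=?,low[5]=?,low[6]=?); scc=(scc[0]=0,scc[1]=?,scc[2]=0,scc[3]=?,scc[4]=?,scc[5]=?,scc[6]=?)
step 4: low=(low[0]=0,low[1]=2,low[2]=0,low[3]=2,low[4]=4,low[5]=?,low[6]=?); scc=(scc[0]=0,scc[1]=?,scc[2]=0,scc[3]=?,scc[4]=1,scc[5]=?,scc[6]=?)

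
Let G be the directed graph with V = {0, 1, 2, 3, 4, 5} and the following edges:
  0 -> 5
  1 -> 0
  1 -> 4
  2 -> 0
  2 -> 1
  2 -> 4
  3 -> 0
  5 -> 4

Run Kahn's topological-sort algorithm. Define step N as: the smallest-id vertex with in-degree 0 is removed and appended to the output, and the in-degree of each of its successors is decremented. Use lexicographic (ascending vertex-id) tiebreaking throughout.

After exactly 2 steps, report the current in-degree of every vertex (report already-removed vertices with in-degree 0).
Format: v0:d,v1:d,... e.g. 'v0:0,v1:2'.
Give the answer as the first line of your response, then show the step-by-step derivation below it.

v0:1,v1:0,v2:0,v3:0,v4:1,v5:1

step 1: output 2; order=[2]; indeg=(2,0,0,0,2,1)
step 2: output 1; order=[2,1]; indeg=(1,0,0,0,1,1)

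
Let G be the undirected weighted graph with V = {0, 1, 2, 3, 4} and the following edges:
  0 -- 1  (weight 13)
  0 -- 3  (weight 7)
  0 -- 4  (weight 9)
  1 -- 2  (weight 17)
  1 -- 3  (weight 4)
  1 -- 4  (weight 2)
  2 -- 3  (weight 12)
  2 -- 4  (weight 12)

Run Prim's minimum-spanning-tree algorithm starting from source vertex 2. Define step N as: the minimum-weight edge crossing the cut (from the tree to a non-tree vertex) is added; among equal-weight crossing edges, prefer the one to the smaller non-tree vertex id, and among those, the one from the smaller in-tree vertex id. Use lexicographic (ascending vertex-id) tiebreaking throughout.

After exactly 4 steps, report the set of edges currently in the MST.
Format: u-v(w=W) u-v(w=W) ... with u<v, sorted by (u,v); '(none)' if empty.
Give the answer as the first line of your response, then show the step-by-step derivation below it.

0-3(w=7) 1-3(w=4) 1-4(w=2) 2-3(w=12)

step 1: add edge 2-3 (w=12); MST = {2-3(w=12)}
step 2: add edge 1-3 (w=4); MST = {1-3(w=4) 2-3(w=12)}
step 3: add edge 1-4 (w=2); MST = {1-3(w=4) 1-4(w=2) 2-3(w=12)}
step 4: add edge 0-3 (w=7); MST = {0-3(w=7) 1-3(w=4) 1-4(w=2) 2-3(w=12)}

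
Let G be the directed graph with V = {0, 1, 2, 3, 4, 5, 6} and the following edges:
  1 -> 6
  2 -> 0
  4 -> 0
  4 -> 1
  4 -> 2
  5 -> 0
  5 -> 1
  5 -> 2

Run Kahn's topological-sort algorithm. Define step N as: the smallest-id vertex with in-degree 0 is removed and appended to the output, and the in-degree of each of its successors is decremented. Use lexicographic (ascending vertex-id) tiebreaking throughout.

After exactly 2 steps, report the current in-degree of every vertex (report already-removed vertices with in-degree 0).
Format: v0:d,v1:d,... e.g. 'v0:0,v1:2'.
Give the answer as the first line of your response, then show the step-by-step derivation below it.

v0:2,v1:1,v2:1,v3:0,v4:0,v5:0,v6:1

step 1: output 3; order=[3]; indeg=(3,2,2,0,0,0,1)
step 2: output 4; order=[3,4]; indeg=(2,1,1,0,0,0,1)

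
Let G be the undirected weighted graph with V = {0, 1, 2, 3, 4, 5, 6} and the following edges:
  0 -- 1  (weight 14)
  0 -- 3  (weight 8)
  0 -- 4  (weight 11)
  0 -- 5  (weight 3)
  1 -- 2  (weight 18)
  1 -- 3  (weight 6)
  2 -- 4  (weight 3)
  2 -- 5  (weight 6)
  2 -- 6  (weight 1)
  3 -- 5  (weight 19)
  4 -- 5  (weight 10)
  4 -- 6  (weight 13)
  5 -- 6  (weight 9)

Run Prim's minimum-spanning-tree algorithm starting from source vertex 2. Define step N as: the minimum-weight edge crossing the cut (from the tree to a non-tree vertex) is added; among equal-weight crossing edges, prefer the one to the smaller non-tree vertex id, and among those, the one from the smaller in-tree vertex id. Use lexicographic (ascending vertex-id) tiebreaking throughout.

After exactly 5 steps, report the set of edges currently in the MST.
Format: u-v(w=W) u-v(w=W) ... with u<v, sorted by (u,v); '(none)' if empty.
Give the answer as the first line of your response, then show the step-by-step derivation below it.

0-3(w=8) 0-5(w=3) 2-4(w=3) 2-5(w=6) 2-6(w=1)

step 1: add edge 2-6 (w=1); MST = {2-6(w=1)}
step 2: add edge 2-4 (w=3); MST = {2-4(w=3) 2-6(w=1)}
step 3: add edge 2-5 (w=6); MST = {2-4(w=3) 2-5(w=6) 2-6(w=1)}
step 4: add edge 0-5 (w=3); MST = {0-5(w=3) 2-4(w=3) 2-5(w=6) 2-6(w=1)}
step 5: add edge 0-3 (w=8); MST = {0-3(w=8) 0-5(w=3) 2-4(w=3) 2-5(w=6) 2-6(w=1)}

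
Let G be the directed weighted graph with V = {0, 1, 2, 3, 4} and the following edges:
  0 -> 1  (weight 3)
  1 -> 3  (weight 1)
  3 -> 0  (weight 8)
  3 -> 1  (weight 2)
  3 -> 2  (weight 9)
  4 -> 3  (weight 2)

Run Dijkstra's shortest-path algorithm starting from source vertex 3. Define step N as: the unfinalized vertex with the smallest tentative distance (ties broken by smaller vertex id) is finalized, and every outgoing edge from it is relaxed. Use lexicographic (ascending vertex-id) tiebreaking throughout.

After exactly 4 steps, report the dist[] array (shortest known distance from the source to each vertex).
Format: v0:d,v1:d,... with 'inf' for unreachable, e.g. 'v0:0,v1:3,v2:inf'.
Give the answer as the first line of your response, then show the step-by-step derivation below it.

v0:8,v1:2,v2:9,v3:0,v4:inf

step 1: dist = v0:8,v1:2,v2:9,v3:0,v4:inf
step 2: dist = v0:8,v1:2,v2:9,v3:0,v4:inf
step 3: dist = v0:8,v1:2,v2:9,v3:0,v4:inf
step 4: dist = v0:8,v1:2,v2:9,v3:0,v4:inf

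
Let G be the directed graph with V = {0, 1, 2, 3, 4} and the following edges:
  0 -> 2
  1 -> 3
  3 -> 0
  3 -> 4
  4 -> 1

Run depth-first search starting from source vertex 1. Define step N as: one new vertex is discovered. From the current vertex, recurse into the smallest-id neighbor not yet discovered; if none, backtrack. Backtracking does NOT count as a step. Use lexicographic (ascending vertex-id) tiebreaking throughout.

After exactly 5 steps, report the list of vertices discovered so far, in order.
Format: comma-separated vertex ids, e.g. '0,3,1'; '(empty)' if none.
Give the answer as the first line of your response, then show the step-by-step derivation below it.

1,3,0,2,4

step 1: discover 1; path=1; order=1
step 2: discover 3; path=1>3; order=1,3
step 3: discover 0; path=1>3>0; order=1,3,0
step 4: discover 2; path=1>3>0>2; order=1,3,0,2
step 5: discover 4; path=1>3>4; order=1,3,0,2,4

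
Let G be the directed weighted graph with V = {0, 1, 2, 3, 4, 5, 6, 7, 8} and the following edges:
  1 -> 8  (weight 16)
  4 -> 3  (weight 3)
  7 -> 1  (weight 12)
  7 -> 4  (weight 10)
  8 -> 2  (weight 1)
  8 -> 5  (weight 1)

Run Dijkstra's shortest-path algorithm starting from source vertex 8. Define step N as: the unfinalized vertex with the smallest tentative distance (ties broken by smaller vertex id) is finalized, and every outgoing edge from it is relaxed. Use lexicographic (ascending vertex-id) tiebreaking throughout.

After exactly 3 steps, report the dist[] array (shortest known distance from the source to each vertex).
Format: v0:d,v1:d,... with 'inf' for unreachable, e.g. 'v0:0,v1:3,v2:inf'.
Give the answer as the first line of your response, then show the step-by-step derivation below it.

v0:inf,v1:inf,v2:1,v3:inf,v4:inf,v5:1,v6:inf,v7:inf,v8:0

step 1: dist = v0:inf,v1:inf,v2:1,v3:inf,v4:inf,v5:1,v6:inf,v7:inf,v8:0
step 2: dist = v0:inf,v1:inf,v2:1,v3:inf,v4:inf,v5:1,v6:inf,v7:inf,v8:0
step 3: dist = v0:inf,v1:inf,v2:1,v3:inf,v4:inf,v5:1,v6:inf,v7:inf,v8:0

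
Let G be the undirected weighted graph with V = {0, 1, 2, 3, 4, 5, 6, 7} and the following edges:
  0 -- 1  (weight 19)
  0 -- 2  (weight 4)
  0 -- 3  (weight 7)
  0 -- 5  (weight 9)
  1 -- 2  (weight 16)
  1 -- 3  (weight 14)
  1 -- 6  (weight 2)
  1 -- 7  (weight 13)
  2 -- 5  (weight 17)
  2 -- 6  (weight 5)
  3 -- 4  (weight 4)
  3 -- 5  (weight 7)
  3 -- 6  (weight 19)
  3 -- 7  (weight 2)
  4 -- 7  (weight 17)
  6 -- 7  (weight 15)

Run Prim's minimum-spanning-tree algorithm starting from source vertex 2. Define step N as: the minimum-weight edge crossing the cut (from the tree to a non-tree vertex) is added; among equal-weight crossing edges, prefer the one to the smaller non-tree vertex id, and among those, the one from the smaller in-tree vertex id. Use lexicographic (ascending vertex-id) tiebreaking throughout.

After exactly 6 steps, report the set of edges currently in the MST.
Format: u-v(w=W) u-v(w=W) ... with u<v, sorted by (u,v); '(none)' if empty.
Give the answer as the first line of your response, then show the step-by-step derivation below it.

0-2(w=4) 0-3(w=7) 1-6(w=2) 2-6(w=5) 3-4(w=4) 3-7(w=2)

step 1: add edge 0-2 (w=4); MST = {0-2(w=4)}
step 2: add edge 2-6 (w=5); MST = {0-2(w=4) 2-6(w=5)}
step 3: add edge 1-6 (w=2); MST = {0-2(w=4) 1-6(w=2) 2-6(w=5)}
step 4: add edge 0-3 (w=7); MST = {0-2(w=4) 0-3(w=7) 1-6(w=2) 2-6(w=5)}
step 5: add edge 3-7 (w=2); MST = {0-2(w=4) 0-3(w=7) 1-6(w=2) 2-6(w=5) 3-7(w=2)}
step 6: add edge 3-4 (w=4); MST = {0-2(w=4) 0-3(w=7) 1-6(w=2) 2-6(w=5) 3-4(w=4) 3-7(w=2)}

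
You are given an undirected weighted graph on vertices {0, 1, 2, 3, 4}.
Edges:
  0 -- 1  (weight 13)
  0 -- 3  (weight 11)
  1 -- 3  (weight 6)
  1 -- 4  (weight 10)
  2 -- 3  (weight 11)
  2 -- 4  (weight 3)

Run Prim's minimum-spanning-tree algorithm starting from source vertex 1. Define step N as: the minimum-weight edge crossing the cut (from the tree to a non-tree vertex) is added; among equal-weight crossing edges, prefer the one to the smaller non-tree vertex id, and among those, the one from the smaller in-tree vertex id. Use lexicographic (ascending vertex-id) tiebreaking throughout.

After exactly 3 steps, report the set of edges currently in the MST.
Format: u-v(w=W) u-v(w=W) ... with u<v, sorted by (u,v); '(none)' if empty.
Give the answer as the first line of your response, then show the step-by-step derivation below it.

1-3(w=6) 1-4(w=10) 2-4(w=3)

step 1: add edge 1-3 (w=6); MST = {1-3(w=6)}
step 2: add edge 1-4 (w=10); MST = {1-3(w=6) 1-4(w=10)}
step 3: add edge 2-4 (w=3); MST = {1-3(w=6) 1-4(w=10) 2-4(w=3)}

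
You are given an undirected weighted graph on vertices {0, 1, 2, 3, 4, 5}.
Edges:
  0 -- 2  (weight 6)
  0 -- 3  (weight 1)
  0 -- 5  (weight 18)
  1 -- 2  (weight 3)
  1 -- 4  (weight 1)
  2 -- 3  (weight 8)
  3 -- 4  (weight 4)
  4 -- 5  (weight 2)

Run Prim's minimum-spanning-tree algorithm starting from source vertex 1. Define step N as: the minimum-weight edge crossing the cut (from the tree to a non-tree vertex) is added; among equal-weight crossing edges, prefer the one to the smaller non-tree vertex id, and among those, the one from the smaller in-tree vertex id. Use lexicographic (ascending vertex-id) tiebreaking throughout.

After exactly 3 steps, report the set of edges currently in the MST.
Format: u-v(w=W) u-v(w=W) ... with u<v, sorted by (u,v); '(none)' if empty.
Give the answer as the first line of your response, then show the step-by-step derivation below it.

1-2(w=3) 1-4(w=1) 4-5(w=2)

step 1: add edge 1-4 (w=1); MST = {1-4(w=1)}
step 2: add edge 4-5 (w=2); MST = {1-4(w=1) 4-5(w=2)}
step 3: add edge 1-2 (w=3); MST = {1-2(w=3) 1-4(w=1) 4-5(w=2)}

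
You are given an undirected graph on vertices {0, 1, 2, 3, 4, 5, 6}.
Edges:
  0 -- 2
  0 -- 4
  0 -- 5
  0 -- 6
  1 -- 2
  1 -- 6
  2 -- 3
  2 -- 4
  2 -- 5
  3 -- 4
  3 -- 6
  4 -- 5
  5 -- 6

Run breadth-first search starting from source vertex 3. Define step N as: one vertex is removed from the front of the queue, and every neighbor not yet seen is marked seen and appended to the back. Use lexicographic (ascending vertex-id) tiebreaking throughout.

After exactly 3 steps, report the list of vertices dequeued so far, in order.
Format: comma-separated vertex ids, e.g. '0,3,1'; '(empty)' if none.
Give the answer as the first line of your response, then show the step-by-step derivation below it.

3,2,4

step 1: dequeue 3; queue=[2,4,6]; order=3
step 2: dequeue 2; queue=[4,6,0,1,5]; order=3,2
step 3: dequeue 4; queue=[6,0,1,5]; order=3,2,4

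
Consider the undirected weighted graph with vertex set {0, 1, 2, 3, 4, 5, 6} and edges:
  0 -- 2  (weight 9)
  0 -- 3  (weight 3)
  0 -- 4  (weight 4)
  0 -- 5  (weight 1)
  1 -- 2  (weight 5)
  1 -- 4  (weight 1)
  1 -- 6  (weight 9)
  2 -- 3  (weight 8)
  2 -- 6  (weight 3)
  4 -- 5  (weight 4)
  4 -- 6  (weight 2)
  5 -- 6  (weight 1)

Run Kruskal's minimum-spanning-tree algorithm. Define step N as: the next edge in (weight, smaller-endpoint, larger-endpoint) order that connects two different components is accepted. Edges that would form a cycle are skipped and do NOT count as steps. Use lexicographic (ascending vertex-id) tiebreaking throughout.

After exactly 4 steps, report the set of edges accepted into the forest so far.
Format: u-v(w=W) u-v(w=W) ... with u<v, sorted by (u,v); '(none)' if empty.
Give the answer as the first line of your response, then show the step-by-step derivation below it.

0-5(w=1) 1-4(w=1) 4-6(w=2) 5-6(w=1)

step 1: add edge 0-5 (w=1); MST = {0-5(w=1)}
step 2: add edge 1-4 (w=1); MST = {0-5(w=1) 1-4(w=1)}
step 3: add edge 5-6 (w=1); MST = {0-5(w=1) 1-4(w=1) 5-6(w=1)}
step 4: add edge 4-6 (w=2); MST = {0-5(w=1) 1-4(w=1) 4-6(w=2) 5-6(w=1)}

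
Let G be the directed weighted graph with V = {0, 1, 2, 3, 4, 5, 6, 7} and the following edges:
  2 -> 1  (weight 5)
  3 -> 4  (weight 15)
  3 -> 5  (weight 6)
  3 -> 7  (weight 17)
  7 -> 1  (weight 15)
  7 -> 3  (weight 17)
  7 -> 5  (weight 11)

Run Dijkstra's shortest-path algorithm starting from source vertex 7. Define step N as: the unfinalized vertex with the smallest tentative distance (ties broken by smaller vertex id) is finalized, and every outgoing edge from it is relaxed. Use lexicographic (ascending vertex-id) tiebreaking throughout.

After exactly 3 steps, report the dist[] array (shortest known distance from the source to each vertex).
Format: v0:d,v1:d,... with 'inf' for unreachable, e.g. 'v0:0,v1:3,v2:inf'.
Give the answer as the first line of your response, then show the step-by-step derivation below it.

v0:inf,v1:15,v2:inf,v3:17,v4:inf,v5:11,v6:inf,v7:0

step 1: dist = v0:inf,v1:15,v2:inf,v3:17,v4:inf,v5:11,v6:inf,v7:0
step 2: dist = v0:inf,v1:15,v2:inf,v3:17,v4:inf,v5:11,v6:inf,v7:0
step 3: dist = v0:inf,v1:15,v2:inf,v3:17,v4:inf,v5:11,v6:inf,v7:0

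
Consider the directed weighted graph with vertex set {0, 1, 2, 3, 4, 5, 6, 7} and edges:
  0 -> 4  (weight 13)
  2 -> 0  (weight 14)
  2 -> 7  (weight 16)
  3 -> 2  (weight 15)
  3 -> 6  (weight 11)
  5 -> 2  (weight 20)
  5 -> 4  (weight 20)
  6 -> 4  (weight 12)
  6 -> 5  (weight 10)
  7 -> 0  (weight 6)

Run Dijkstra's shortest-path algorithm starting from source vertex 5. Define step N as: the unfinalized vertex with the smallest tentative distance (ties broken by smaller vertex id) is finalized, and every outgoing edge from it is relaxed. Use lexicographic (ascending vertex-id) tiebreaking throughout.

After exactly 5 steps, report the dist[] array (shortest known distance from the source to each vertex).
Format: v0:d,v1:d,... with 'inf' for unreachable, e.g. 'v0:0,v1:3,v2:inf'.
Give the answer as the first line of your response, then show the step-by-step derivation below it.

v0:34,v1:inf,v2:20,v3:inf,v4:20,v5:0,v6:inf,v7:36

step 1: dist = v0:inf,v1:inf,v2:20,v3:inf,v4:20,v5:0,v6:inf,v7:inf
step 2: dist = v0:34,v1:inf,v2:20,v3:inf,v4:20,v5:0,v6:inf,v7:36
step 3: dist = v0:34,v1:inf,v2:20,v3:inf,v4:20,v5:0,v6:inf,v7:36
step 4: dist = v0:34,v1:inf,v2:20,v3:inf,v4:20,v5:0,v6:inf,v7:36
step 5: dist = v0:34,v1:inf,v2:20,v3:inf,v4:20,v5:0,v6:inf,v7:36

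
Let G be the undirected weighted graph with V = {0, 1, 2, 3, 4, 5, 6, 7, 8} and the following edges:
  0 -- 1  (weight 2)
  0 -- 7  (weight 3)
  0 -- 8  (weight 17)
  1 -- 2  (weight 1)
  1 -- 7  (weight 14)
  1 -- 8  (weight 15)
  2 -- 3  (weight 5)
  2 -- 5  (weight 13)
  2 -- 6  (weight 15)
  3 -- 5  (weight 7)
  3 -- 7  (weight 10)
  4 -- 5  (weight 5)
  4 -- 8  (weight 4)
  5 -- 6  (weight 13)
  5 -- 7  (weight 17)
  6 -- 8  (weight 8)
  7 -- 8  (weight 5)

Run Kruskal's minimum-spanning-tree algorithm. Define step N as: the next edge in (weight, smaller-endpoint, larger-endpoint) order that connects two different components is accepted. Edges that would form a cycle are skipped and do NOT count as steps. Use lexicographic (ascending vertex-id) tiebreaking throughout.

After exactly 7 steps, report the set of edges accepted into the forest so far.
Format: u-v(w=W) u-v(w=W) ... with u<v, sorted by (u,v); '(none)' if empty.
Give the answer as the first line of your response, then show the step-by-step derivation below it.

0-1(w=2) 0-7(w=3) 1-2(w=1) 2-3(w=5) 4-5(w=5) 4-8(w=4) 7-8(w=5)

step 1: add edge 1-2 (w=1); MST = {1-2(w=1)}
step 2: add edge 0-1 (w=2); MST = {0-1(w=2) 1-2(w=1)}
step 3: add edge 0-7 (w=3); MST = {0-1(w=2) 0-7(w=3) 1-2(w=1)}
step 4: add edge 4-8 (w=4); MST = {0-1(w=2) 0-7(w=3) 1-2(w=1) 4-8(w=4)}
step 5: add edge 2-3 (w=5); MST = {0-1(w=2) 0-7(w=3) 1-2(w=1) 2-3(w=5) 4-8(w=4)}
step 6: add edge 4-5 (w=5); MST = {0-1(w=2) 0-7(w=3) 1-2(w=1) 2-3(w=5) 4-5(w=5) 4-8(w=4)}
step 7: add edge 7-8 (w=5); MST = {0-1(w=2) 0-7(w=3) 1-2(w=1) 2-3(w=5) 4-5(w=5) 4-8(w=4) 7-8(w=5)}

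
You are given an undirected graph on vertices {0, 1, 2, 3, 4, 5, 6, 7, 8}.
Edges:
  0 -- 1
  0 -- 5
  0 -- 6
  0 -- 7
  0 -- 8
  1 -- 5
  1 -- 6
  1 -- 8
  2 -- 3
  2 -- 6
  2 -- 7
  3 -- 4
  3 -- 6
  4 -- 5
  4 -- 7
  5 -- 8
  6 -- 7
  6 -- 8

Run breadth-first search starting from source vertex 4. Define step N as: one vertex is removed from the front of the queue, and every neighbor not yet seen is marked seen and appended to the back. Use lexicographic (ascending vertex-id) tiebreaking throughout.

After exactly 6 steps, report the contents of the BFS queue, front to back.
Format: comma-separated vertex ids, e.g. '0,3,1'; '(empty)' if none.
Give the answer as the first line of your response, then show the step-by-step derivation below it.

0,1,8

step 1: dequeue 4; queue=[3,5,7]; order=4
step 2: dequeue 3; queue=[5,7,2,6]; order=4,3
step 3: dequeue 5; queue=[7,2,6,0,1,8]; order=4,3,5
step 4: dequeue 7; queue=[2,6,0,1,8]; order=4,3,5,7
step 5: dequeue 2; queue=[6,0,1,8]; order=4,3,5,7,2
step 6: dequeue 6; queue=[0,1,8]; order=4,3,5,7,2,6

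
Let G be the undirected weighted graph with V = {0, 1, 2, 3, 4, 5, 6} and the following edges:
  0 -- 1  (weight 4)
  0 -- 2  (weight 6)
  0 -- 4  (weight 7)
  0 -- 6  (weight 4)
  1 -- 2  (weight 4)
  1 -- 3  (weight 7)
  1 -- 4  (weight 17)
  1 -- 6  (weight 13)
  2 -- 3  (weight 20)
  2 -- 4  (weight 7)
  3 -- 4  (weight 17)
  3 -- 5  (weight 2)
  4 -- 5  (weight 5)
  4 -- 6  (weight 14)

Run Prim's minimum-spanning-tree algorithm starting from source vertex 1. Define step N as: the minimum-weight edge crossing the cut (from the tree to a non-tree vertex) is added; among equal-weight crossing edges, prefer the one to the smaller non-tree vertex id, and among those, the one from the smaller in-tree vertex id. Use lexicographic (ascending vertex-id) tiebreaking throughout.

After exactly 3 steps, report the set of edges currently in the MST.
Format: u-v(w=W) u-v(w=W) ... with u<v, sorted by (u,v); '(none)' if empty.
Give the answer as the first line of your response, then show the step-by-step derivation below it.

0-1(w=4) 0-6(w=4) 1-2(w=4)

step 1: add edge 0-1 (w=4); MST = {0-1(w=4)}
step 2: add edge 1-2 (w=4); MST = {0-1(w=4) 1-2(w=4)}
step 3: add edge 0-6 (w=4); MST = {0-1(w=4) 0-6(w=4) 1-2(w=4)}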